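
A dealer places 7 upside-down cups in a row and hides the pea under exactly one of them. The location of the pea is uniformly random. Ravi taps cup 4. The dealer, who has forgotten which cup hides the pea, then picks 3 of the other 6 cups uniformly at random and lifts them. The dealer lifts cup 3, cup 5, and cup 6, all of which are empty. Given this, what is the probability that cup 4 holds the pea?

Apply Bayes' rule, conditioning on where the pea actually is.
If it is under any of cups 1, 2, 4, and 7 (prior 1/7 each): the dealer picks exactly this set with probability 1/20 regardless, and none is the prize; weight (1/7)·(1/20) = 1/140 each.
If it is under any of cups 3, 5, and 6 (prior 1/7 each): that cup was opened and seen not to hold the prize — ruled out; weight (1/7)·0 = 0 each.
The weights sum to 1/35.
So P(the pea under cup 4 | the dealer opened cup 3, cup 5, and cup 6) = (1/140) / (1/35) = 1/4.

1/4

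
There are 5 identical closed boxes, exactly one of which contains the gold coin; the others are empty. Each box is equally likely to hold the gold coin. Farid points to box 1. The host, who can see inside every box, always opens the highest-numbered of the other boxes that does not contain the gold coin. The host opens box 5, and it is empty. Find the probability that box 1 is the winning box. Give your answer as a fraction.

1/4

Apply Bayes' rule, conditioning on where the gold coin actually is.
If it is in any of boxes 1, 2, 3, and 4 (prior 1/5 each): box 5 is the highest-numbered option available, probability 1; weight (1/5)·1 = 1/5 each.
If it is in box 5 (prior 1/5): the host opened box 5, so this case is ruled out; weight (1/5)·0 = 0.
The weights sum to 4/5.
So P(the gold coin in box 1 | the host opened box 5) = (1/5) / (4/5) = 1/4.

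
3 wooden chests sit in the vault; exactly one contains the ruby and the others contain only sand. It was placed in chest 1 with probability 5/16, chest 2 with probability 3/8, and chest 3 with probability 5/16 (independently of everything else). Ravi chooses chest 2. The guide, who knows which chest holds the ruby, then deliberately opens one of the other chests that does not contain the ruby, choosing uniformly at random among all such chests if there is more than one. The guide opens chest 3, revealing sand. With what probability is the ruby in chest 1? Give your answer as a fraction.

5/8

Condition on the true location of the ruby.
If it is in chest 1 (prior 5/16): the guide has no choice, probability 1; weight (5/16)·1 = 5/16.
If it is in chest 2 (prior 3/8): the guide has 2 equally likely choices, so probability 1/2; weight (3/8)·(1/2) = 3/16.
If it is in chest 3 (prior 5/16): the guide opened chest 3, so this case is ruled out; weight (5/16)·0 = 0.
The weights sum to 1/2.
So P(the ruby in chest 1 | the guide opened chest 3) = (5/16) / (1/2) = 5/8.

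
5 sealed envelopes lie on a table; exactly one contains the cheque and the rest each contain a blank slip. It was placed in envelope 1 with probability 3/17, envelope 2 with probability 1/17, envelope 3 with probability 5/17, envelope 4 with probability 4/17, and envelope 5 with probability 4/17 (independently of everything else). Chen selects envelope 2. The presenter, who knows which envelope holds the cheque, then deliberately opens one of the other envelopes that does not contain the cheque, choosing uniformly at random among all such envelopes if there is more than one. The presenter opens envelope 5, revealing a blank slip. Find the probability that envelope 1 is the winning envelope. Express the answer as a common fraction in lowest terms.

4/17

Consider each possible location of the cheque in turn.
If it is in envelope 1 (prior 3/17): the presenter has 3 equally likely choices, so probability 1/3; weight (3/17)·(1/3) = 1/17.
If it is in envelope 2 (prior 1/17): the presenter has 4 equally likely choices, so probability 1/4; weight (1/17)·(1/4) = 1/68.
If it is in envelope 3 (prior 5/17): the presenter has 3 equally likely choices, so probability 1/3; weight (5/17)·(1/3) = 5/51.
If it is in envelope 4 (prior 4/17): the presenter has 3 equally likely choices, so probability 1/3; weight (4/17)·(1/3) = 4/51.
If it is in envelope 5 (prior 4/17): the presenter opened envelope 5, so this case is ruled out; weight (4/17)·0 = 0.
The weights sum to 1/4.
So P(the cheque in envelope 1 | the presenter opened envelope 5) = (1/17) / (1/4) = 4/17.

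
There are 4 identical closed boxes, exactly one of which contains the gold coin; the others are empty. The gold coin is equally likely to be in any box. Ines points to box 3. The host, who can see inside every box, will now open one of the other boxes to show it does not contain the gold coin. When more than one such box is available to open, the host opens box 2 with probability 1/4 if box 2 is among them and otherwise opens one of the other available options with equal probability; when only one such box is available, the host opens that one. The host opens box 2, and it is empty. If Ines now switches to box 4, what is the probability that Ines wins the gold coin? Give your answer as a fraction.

Consider each possible location of the gold coin in turn.
If it is in any of boxes 1, 3, and 4 (prior 1/4 each): box 2 is available, opened with probability 1/4; weight (1/4)·(1/4) = 1/16 each.
If it is in box 2 (prior 1/4): the host opened box 2, so this case is ruled out; weight (1/4)·0 = 0.
The weights sum to 3/16.
So P(the gold coin in box 4 | the host opened box 2) = (1/16) / (3/16) = 1/3.

1/3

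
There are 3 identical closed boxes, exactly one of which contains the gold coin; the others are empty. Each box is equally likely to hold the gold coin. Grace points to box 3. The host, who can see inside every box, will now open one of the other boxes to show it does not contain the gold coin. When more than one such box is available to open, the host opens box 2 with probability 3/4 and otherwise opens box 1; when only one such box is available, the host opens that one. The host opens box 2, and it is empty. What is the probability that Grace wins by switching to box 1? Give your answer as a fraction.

4/7

Apply Bayes' rule, conditioning on where the gold coin actually is.
If it is in box 1 (prior 1/3): only box 2 is available, probability 1; weight (1/3)·1 = 1/3.
If it is in box 2 (prior 1/3): the host opened box 2, so this case is ruled out; weight (1/3)·0 = 0.
If it is in box 3 (prior 1/3): box 2 is available, opened with probability 3/4; weight (1/3)·(3/4) = 1/4.
The weights sum to 7/12.
So P(the gold coin in box 1 | the host opened box 2) = (1/3) / (7/12) = 4/7.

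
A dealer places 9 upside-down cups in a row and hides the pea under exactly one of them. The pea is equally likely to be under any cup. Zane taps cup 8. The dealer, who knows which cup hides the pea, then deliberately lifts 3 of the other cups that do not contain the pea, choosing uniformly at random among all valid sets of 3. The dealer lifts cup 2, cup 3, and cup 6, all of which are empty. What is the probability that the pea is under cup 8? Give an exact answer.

1/9

Condition on the true location of the pea.
If it is under any of cups 1, 4, 5, 7, and 9 (prior 1/9 each): the dealer has 35 equally likely choices, so probability 1/35; weight (1/9)·(1/35) = 1/315 each.
If it is under any of cups 2, 3, and 6 (prior 1/9 each): that cup was opened and seen not to hold the prize — ruled out; weight (1/9)·0 = 0 each.
If it is under cup 8 (prior 1/9): the dealer has 56 equally likely choices, so probability 1/56; weight (1/9)·(1/56) = 1/504.
The weights sum to 1/56.
So P(the pea under cup 8 | the dealer opened cup 2, cup 3, and cup 6) = (1/504) / (1/56) = 1/9.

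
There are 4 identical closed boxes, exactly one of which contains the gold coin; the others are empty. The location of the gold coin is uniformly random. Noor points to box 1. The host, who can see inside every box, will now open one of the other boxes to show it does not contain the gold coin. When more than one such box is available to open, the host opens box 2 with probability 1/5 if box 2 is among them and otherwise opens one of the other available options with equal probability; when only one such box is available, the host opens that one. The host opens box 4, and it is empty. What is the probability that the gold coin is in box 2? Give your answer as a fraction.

Condition on the true location of the gold coin.
If it is in box 1 (prior 1/4): box 2 is available but not opened; box 4 gets probability (1 − 1/5)/2 = 2/5; weight (1/4)·(2/5) = 1/10.
If it is in box 2 (prior 1/4): box 2 holds the prize so is unavailable; the host chooses uniformly among the 2 others, probability 1/2; weight (1/4)·(1/2) = 1/8.
If it is in box 3 (prior 1/4): box 2 is available but not opened, probability 4/5; weight (1/4)·(4/5) = 1/5.
If it is in box 4 (prior 1/4): the host opened box 4, so this case is ruled out; weight (1/4)·0 = 0.
The weights sum to 17/40.
So P(the gold coin in box 2 | the host opened box 4) = (1/8) / (17/40) = 5/17.

5/17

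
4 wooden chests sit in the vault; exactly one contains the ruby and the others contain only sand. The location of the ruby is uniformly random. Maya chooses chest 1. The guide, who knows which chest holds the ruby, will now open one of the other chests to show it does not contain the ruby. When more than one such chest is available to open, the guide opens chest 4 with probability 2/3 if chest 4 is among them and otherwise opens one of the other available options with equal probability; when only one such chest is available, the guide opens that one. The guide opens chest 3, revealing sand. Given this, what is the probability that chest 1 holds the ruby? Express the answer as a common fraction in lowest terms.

1/6

Apply Bayes' rule, conditioning on where the ruby actually is.
If it is in chest 1 (prior 1/4): chest 4 is available but not opened; chest 3 gets probability (1 − 2/3)/2 = 1/6; weight (1/4)·(1/6) = 1/24.
If it is in chest 2 (prior 1/4): chest 4 is available but not opened, probability 1/3; weight (1/4)·(1/3) = 1/12.
If it is in chest 3 (prior 1/4): the guide opened chest 3, so this case is ruled out; weight (1/4)·0 = 0.
If it is in chest 4 (prior 1/4): chest 4 holds the prize so is unavailable; the guide chooses uniformly among the 2 others, probability 1/2; weight (1/4)·(1/2) = 1/8.
The weights sum to 1/4.
So P(the ruby in chest 1 | the guide opened chest 3) = (1/24) / (1/4) = 1/6.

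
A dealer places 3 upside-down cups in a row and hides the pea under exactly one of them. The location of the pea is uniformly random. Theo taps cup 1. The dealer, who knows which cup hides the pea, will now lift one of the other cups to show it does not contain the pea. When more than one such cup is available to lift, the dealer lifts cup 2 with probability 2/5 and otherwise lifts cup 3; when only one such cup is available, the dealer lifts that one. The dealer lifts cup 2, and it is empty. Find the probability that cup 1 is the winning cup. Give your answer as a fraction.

Condition on the true location of the pea.
If it is under cup 1 (prior 1/3): cup 2 is available, opened with probability 2/5; weight (1/3)·(2/5) = 2/15.
If it is under cup 2 (prior 1/3): the dealer opened cup 2, so this case is ruled out; weight (1/3)·0 = 0.
If it is under cup 3 (prior 1/3): only cup 2 is available, probability 1; weight (1/3)·1 = 1/3.
The weights sum to 7/15.
So P(the pea under cup 1 | the dealer opened cup 2) = (2/15) / (7/15) = 2/7.

2/7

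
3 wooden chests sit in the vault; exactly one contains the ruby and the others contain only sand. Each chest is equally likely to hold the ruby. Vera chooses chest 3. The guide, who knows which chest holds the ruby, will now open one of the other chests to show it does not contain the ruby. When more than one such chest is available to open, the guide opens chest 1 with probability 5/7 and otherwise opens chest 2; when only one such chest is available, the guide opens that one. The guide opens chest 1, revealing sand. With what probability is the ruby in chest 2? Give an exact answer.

7/12

Condition on the true location of the ruby.
If it is in chest 1 (prior 1/3): the guide opened chest 1, so this case is ruled out; weight (1/3)·0 = 0.
If it is in chest 2 (prior 1/3): only chest 1 is available, probability 1; weight (1/3)·1 = 1/3.
If it is in chest 3 (prior 1/3): chest 1 is available, opened with probability 5/7; weight (1/3)·(5/7) = 5/21.
The weights sum to 4/7.
So P(the ruby in chest 2 | the guide opened chest 1) = (1/3) / (4/7) = 7/12.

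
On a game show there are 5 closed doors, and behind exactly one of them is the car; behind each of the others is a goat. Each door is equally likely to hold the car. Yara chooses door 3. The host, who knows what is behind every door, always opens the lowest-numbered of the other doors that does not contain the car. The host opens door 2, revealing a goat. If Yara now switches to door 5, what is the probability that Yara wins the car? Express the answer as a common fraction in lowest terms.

0

Apply Bayes' rule, conditioning on where the car actually is.
If it is behind door 1 (prior 1/5): door 2 is the lowest-numbered option available, probability 1; weight (1/5)·1 = 1/5.
If it is behind door 2 (prior 1/5): the host opened door 2, so this case is ruled out; weight (1/5)·0 = 0.
If it is behind any of doors 3, 4, and 5 (prior 1/5 each): the host would have opened door 1 instead, probability 0; weight (1/5)·0 = 0 each.
The weights sum to 1/5.
So P(the car behind door 5 | the host opened door 2) = 0 / (1/5) = 0.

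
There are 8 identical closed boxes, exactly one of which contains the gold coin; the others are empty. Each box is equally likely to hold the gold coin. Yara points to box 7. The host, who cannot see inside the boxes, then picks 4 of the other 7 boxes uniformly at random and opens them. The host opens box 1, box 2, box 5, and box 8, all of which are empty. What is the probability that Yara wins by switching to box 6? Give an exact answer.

1/4

Because the host chose which boxes to open without knowing where the gold coin is, the choice is independent of the prize location. Learning that none of the 4 opened boxes holds the gold coin simply rules out those 4 locations and leaves the remaining 4 boxes still equally likely by symmetry.
So P(the gold coin in box 6) = 1/4.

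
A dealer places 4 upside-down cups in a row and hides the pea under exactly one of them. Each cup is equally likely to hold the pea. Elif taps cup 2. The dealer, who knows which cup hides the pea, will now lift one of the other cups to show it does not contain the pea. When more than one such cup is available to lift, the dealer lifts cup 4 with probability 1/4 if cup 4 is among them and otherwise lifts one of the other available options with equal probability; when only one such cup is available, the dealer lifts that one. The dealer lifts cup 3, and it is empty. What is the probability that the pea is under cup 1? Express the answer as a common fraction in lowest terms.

Condition on the true location of the pea.
If it is under cup 1 (prior 1/4): cup 4 is available but not opened, probability 3/4; weight (1/4)·(3/4) = 3/16.
If it is under cup 2 (prior 1/4): cup 4 is available but not opened; cup 3 gets probability (1 − 1/4)/2 = 3/8; weight (1/4)·(3/8) = 3/32.
If it is under cup 3 (prior 1/4): the dealer opened cup 3, so this case is ruled out; weight (1/4)·0 = 0.
If it is under cup 4 (prior 1/4): cup 4 holds the prize so is unavailable; the dealer chooses uniformly among the 2 others, probability 1/2; weight (1/4)·(1/2) = 1/8.
The weights sum to 13/32.
So P(the pea under cup 1 | the dealer opened cup 3) = (3/16) / (13/32) = 6/13.

6/13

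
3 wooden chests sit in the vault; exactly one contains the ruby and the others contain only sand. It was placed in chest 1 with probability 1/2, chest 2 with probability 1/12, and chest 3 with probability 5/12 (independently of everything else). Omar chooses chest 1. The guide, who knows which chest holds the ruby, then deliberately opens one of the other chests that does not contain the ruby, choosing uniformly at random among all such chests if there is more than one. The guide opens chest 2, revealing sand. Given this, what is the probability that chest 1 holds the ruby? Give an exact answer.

Apply Bayes' rule, conditioning on where the ruby actually is.
If it is in chest 1 (prior 1/2): the guide has 2 equally likely choices, so probability 1/2; weight (1/2)·(1/2) = 1/4.
If it is in chest 2 (prior 1/12): the guide opened chest 2, so this case is ruled out; weight (1/12)·0 = 0.
If it is in chest 3 (prior 5/12): the guide has no choice, probability 1; weight (5/12)·1 = 5/12.
The weights sum to 2/3.
So P(the ruby in chest 1 | the guide opened chest 2) = (1/4) / (2/3) = 3/8.

3/8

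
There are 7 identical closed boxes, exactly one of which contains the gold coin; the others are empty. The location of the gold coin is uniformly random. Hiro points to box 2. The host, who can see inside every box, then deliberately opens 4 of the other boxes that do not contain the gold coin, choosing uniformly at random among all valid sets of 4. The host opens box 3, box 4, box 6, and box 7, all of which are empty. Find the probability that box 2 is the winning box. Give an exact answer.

Consider each possible location of the gold coin in turn.
If it is in either of boxes 1 and 5 (prior 1/7 each): the host has 5 equally likely choices, so probability 1/5; weight (1/7)·(1/5) = 1/35 each.
If it is in box 2 (prior 1/7): the host has 15 equally likely choices, so probability 1/15; weight (1/7)·(1/15) = 1/105.
If it is in any of boxes 3, 4, 6, and 7 (prior 1/7 each): that box was opened and seen not to hold the prize — ruled out; weight (1/7)·0 = 0 each.
The weights sum to 1/15.
So P(the gold coin in box 2 | the host opened box 3, box 4, box 6, and box 7) = (1/105) / (1/15) = 1/7.

1/7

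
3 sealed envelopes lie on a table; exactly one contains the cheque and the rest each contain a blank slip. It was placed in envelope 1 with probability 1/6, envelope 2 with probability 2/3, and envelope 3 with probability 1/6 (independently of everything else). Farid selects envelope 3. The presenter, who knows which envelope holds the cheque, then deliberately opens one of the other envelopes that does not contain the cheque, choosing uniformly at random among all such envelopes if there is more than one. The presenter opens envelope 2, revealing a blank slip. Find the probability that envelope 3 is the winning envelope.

Consider each possible location of the cheque in turn.
If it is in envelope 1 (prior 1/6): the presenter has no choice, probability 1; weight (1/6)·1 = 1/6.
If it is in envelope 2 (prior 2/3): the presenter opened envelope 2, so this case is ruled out; weight (2/3)·0 = 0.
If it is in envelope 3 (prior 1/6): the presenter has 2 equally likely choices, so probability 1/2; weight (1/6)·(1/2) = 1/12.
The weights sum to 1/4.
So P(the cheque in envelope 3 | the presenter opened envelope 2) = (1/12) / (1/4) = 1/3.

1/3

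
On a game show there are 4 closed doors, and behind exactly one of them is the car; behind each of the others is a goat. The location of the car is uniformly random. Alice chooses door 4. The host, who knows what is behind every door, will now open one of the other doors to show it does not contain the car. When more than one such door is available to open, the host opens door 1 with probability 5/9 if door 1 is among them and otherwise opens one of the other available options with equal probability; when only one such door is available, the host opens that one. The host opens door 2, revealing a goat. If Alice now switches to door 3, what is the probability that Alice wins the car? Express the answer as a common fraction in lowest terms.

8/21

Condition on the true location of the car.
If it is behind door 1 (prior 1/4): door 1 holds the prize so is unavailable; the host chooses uniformly among the 2 others, probability 1/2; weight (1/4)·(1/2) = 1/8.
If it is behind door 2 (prior 1/4): the host opened door 2, so this case is ruled out; weight (1/4)·0 = 0.
If it is behind door 3 (prior 1/4): door 1 is available but not opened, probability 4/9; weight (1/4)·(4/9) = 1/9.
If it is behind door 4 (prior 1/4): door 1 is available but not opened; door 2 gets probability (1 − 5/9)/2 = 2/9; weight (1/4)·(2/9) = 1/18.
The weights sum to 7/24.
So P(the car behind door 3 | the host opened door 2) = (1/9) / (7/24) = 8/21.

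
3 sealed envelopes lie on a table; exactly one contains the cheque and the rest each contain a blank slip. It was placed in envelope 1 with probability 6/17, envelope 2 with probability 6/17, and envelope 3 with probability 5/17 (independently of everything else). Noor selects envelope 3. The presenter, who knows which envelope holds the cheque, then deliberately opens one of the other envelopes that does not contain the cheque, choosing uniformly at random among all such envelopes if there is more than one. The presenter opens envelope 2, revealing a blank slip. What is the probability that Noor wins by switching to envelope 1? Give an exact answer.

Apply Bayes' rule, conditioning on where the cheque actually is.
If it is in envelope 1 (prior 6/17): the presenter has no choice, probability 1; weight (6/17)·1 = 6/17.
If it is in envelope 2 (prior 6/17): the presenter opened envelope 2, so this case is ruled out; weight (6/17)·0 = 0.
If it is in envelope 3 (prior 5/17): the presenter has 2 equally likely choices, so probability 1/2; weight (5/17)·(1/2) = 5/34.
The weights sum to 1/2.
So P(the cheque in envelope 1 | the presenter opened envelope 2) = (6/17) / (1/2) = 12/17.

12/17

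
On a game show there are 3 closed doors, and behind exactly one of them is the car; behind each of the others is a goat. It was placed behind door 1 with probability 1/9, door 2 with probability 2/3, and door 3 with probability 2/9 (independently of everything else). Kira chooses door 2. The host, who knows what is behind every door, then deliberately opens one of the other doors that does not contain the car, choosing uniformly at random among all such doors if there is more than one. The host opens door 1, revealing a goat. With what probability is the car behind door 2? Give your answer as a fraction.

Condition on the true location of the car.
If it is behind door 1 (prior 1/9): the host opened door 1, so this case is ruled out; weight (1/9)·0 = 0.
If it is behind door 2 (prior 2/3): the host has 2 equally likely choices, so probability 1/2; weight (2/3)·(1/2) = 1/3.
If it is behind door 3 (prior 2/9): the host has no choice, probability 1; weight (2/9)·1 = 2/9.
The weights sum to 5/9.
So P(the car behind door 2 | the host opened door 1) = (1/3) / (5/9) = 3/5.

3/5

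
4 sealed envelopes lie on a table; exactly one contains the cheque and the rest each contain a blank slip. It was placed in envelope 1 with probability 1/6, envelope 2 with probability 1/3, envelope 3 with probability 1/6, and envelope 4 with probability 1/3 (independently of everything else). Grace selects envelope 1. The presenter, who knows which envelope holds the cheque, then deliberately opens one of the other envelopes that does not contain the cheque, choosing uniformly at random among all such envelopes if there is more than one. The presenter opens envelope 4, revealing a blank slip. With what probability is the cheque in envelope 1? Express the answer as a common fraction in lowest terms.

2/11

Condition on the true location of the cheque.
If it is in envelope 1 (prior 1/6): the presenter has 3 equally likely choices, so probability 1/3; weight (1/6)·(1/3) = 1/18.
If it is in envelope 2 (prior 1/3): the presenter has 2 equally likely choices, so probability 1/2; weight (1/3)·(1/2) = 1/6.
If it is in envelope 3 (prior 1/6): the presenter has 2 equally likely choices, so probability 1/2; weight (1/6)·(1/2) = 1/12.
If it is in envelope 4 (prior 1/3): the presenter opened envelope 4, so this case is ruled out; weight (1/3)·0 = 0.
The weights sum to 11/36.
So P(the cheque in envelope 1 | the presenter opened envelope 4) = (1/18) / (11/36) = 2/11.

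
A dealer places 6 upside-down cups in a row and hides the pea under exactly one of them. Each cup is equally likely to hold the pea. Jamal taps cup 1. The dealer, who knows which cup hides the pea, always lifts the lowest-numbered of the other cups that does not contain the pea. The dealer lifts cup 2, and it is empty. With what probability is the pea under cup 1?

1/5

Condition on the true location of the pea.
If it is under any of cups 1, 3, 4, 5, and 6 (prior 1/6 each): cup 2 is the lowest-numbered option available, probability 1; weight (1/6)·1 = 1/6 each.
If it is under cup 2 (prior 1/6): the dealer opened cup 2, so this case is ruled out; weight (1/6)·0 = 0.
The weights sum to 5/6.
So P(the pea under cup 1 | the dealer opened cup 2) = (1/6) / (5/6) = 1/5.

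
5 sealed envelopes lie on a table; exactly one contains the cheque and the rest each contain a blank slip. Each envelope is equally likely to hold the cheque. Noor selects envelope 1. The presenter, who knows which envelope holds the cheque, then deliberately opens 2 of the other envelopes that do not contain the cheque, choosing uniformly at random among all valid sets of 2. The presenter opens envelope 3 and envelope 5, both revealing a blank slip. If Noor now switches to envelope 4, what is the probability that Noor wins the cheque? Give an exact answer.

2/5

Apply Bayes' rule, conditioning on where the cheque actually is.
If it is in envelope 1 (prior 1/5): the presenter has 6 equally likely choices, so probability 1/6; weight (1/5)·(1/6) = 1/30.
If it is in either of envelopes 2 and 4 (prior 1/5 each): the presenter has 3 equally likely choices, so probability 1/3; weight (1/5)·(1/3) = 1/15 each.
If it is in either of envelopes 3 and 5 (prior 1/5 each): that envelope was opened and seen not to hold the prize — ruled out; weight (1/5)·0 = 0 each.
The weights sum to 1/6.
So P(the cheque in envelope 4 | the presenter opened envelope 3 and envelope 5) = (1/15) / (1/6) = 2/5.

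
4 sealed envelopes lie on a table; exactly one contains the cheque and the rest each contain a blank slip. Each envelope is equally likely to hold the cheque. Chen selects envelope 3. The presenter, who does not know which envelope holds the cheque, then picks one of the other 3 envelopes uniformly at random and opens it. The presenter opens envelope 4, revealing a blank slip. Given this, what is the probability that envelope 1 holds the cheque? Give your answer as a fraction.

1/3

Because the presenter chose which envelope to open without knowing where the cheque is, the choice is independent of the prize location. Learning that envelope 4 does not hold the cheque simply rules out that one location and leaves the remaining 3 envelopes still equally likely by symmetry.
So P(the cheque in envelope 1) = 1/3.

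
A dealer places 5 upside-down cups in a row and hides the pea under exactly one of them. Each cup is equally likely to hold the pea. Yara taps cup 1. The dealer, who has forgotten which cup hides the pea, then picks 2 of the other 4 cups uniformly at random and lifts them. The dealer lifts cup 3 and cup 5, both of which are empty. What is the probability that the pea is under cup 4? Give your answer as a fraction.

1/3

Because the dealer chose which cups to lift without knowing where the pea is, the choice is independent of the prize location. Learning that none of the 2 opened cups holds the pea simply rules out those 2 locations and leaves the remaining 3 cups still equally likely by symmetry.
So P(the pea under cup 4) = 1/3.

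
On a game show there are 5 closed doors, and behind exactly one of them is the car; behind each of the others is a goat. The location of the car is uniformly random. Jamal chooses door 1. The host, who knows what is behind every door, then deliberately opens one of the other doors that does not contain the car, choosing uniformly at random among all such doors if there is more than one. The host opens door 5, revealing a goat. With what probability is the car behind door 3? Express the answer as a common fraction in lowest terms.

Apply Bayes' rule, conditioning on where the car actually is.
If it is behind door 1 (prior 1/5): the host has 4 equally likely choices, so probability 1/4; weight (1/5)·(1/4) = 1/20.
If it is behind any of doors 2, 3, and 4 (prior 1/5 each): the host has 3 equally likely choices, so probability 1/3; weight (1/5)·(1/3) = 1/15 each.
If it is behind door 5 (prior 1/5): the host opened door 5, so this case is ruled out; weight (1/5)·0 = 0.
The weights sum to 1/4.
So P(the car behind door 3 | the host opened door 5) = (1/15) / (1/4) = 4/15.

4/15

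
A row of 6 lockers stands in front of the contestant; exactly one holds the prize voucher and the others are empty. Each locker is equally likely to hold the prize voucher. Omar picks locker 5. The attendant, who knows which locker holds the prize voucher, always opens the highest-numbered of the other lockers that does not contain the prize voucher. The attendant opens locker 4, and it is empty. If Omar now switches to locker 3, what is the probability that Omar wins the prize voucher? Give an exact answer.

Apply Bayes' rule, conditioning on where the prize voucher actually is.
If it is in any of lockers 1, 2, 3, and 5 (prior 1/6 each): the attendant would have opened locker 6 instead, probability 0; weight (1/6)·0 = 0 each.
If it is in locker 4 (prior 1/6): the attendant opened locker 4, so this case is ruled out; weight (1/6)·0 = 0.
If it is in locker 6 (prior 1/6): locker 4 is the highest-numbered option available, probability 1; weight (1/6)·1 = 1/6.
The weights sum to 1/6.
So P(the prize voucher in locker 3 | the attendant opened locker 4) = 0 / (1/6) = 0.

0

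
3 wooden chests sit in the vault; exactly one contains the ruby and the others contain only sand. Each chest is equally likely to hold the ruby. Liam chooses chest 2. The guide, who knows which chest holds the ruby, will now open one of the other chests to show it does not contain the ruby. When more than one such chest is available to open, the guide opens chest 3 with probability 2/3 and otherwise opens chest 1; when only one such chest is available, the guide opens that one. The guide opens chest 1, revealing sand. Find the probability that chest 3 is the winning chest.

Consider each possible location of the ruby in turn.
If it is in chest 1 (prior 1/3): the guide opened chest 1, so this case is ruled out; weight (1/3)·0 = 0.
If it is in chest 2 (prior 1/3): chest 3 is available but not opened, probability 1/3; weight (1/3)·(1/3) = 1/9.
If it is in chest 3 (prior 1/3): only chest 1 is available, probability 1; weight (1/3)·1 = 1/3.
The weights sum to 4/9.
So P(the ruby in chest 3 | the guide opened chest 1) = (1/3) / (4/9) = 3/4.

3/4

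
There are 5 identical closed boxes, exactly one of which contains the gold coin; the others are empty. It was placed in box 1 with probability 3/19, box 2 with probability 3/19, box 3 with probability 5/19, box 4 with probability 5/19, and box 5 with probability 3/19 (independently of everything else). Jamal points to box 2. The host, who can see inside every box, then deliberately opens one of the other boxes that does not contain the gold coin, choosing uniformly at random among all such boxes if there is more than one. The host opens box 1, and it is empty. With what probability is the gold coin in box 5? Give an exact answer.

Consider each possible location of the gold coin in turn.
If it is in box 1 (prior 3/19): the host opened box 1, so this case is ruled out; weight (3/19)·0 = 0.
If it is in box 2 (prior 3/19): the host has 4 equally likely choices, so probability 1/4; weight (3/19)·(1/4) = 3/76.
If it is in either of boxes 3 and 4 (prior 5/19 each): the host has 3 equally likely choices, so probability 1/3; weight (5/19)·(1/3) = 5/57 each.
If it is in box 5 (prior 3/19): the host has 3 equally likely choices, so probability 1/3; weight (3/19)·(1/3) = 1/19.
The weights sum to 61/228.
So P(the gold coin in box 5 | the host opened box 1) = (1/19) / (61/228) = 12/61.

12/61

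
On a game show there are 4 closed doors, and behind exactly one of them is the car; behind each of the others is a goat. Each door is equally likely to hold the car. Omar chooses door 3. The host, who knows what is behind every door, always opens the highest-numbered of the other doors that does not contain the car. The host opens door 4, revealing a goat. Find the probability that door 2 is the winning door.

Apply Bayes' rule, conditioning on where the car actually is.
If it is behind any of doors 1, 2, and 3 (prior 1/4 each): door 4 is the highest-numbered option available, probability 1; weight (1/4)·1 = 1/4 each.
If it is behind door 4 (prior 1/4): the host opened door 4, so this case is ruled out; weight (1/4)·0 = 0.
The weights sum to 3/4.
So P(the car behind door 2 | the host opened door 4) = (1/4) / (3/4) = 1/3.

1/3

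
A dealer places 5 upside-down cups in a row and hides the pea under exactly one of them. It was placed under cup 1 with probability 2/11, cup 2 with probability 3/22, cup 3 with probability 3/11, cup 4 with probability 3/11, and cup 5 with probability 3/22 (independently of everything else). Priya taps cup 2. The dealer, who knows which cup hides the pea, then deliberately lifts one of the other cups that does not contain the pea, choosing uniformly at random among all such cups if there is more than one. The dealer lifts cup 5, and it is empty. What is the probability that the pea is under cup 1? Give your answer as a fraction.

Apply Bayes' rule, conditioning on where the pea actually is.
If it is under cup 1 (prior 2/11): the dealer has 3 equally likely choices, so probability 1/3; weight (2/11)·(1/3) = 2/33.
If it is under cup 2 (prior 3/22): the dealer has 4 equally likely choices, so probability 1/4; weight (3/22)·(1/4) = 3/88.
If it is under either of cups 3 and 4 (prior 3/11 each): the dealer has 3 equally likely choices, so probability 1/3; weight (3/11)·(1/3) = 1/11 each.
If it is under cup 5 (prior 3/22): the dealer opened cup 5, so this case is ruled out; weight (3/22)·0 = 0.
The weights sum to 73/264.
So P(the pea under cup 1 | the dealer opened cup 5) = (2/33) / (73/264) = 16/73.

16/73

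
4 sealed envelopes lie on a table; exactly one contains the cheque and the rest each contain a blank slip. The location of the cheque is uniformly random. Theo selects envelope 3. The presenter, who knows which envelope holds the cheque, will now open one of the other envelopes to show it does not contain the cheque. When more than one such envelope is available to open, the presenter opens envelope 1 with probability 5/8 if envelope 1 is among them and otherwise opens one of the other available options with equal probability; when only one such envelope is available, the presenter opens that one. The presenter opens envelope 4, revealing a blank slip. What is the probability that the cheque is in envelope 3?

Apply Bayes' rule, conditioning on where the cheque actually is.
If it is in envelope 1 (prior 1/4): envelope 1 holds the prize so is unavailable; the presenter chooses uniformly among the 2 others, probability 1/2; weight (1/4)·(1/2) = 1/8.
If it is in envelope 2 (prior 1/4): envelope 1 is available but not opened, probability 3/8; weight (1/4)·(3/8) = 3/32.
If it is in envelope 3 (prior 1/4): envelope 1 is available but not opened; envelope 4 gets probability (1 − 5/8)/2 = 3/16; weight (1/4)·(3/16) = 3/64.
If it is in envelope 4 (prior 1/4): the presenter opened envelope 4, so this case is ruled out; weight (1/4)·0 = 0.
The weights sum to 17/64.
So P(the cheque in envelope 3 | the presenter opened envelope 4) = (3/64) / (17/64) = 3/17.

3/17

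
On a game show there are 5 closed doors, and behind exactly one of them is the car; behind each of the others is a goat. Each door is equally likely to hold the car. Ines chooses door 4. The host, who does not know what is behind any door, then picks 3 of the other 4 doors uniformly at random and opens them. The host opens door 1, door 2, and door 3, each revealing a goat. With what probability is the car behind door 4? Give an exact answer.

1/2

Because the host chose which doors to open without knowing where the car is, the choice is independent of the prize location. Learning that none of the 3 opened doors holds the car simply rules out those 3 locations and leaves the remaining 2 doors still equally likely by symmetry.
So P(the car behind door 4) = 1/2.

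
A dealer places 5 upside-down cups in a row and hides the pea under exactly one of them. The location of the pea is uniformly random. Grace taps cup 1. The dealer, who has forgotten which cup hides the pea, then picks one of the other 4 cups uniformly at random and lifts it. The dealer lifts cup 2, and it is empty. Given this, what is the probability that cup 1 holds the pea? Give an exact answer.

1/4

Apply Bayes' rule, conditioning on where the pea actually is.
If it is under any of cups 1, 3, 4, and 5 (prior 1/5 each): the dealer picks cup 2 with probability 1/4 regardless, and it is not the prize; weight (1/5)·(1/4) = 1/20 each.
If it is under cup 2 (prior 1/5): the dealer opened cup 2, so this case is ruled out; weight (1/5)·0 = 0.
The weights sum to 1/5.
So P(the pea under cup 1 | the dealer opened cup 2) = (1/20) / (1/5) = 1/4.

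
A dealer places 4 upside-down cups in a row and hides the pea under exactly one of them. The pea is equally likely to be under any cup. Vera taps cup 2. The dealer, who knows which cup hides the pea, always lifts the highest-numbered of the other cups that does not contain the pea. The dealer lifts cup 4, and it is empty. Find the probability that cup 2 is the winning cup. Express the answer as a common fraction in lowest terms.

1/3

Consider each possible location of the pea in turn.
If it is under any of cups 1, 2, and 3 (prior 1/4 each): cup 4 is the highest-numbered option available, probability 1; weight (1/4)·1 = 1/4 each.
If it is under cup 4 (prior 1/4): the dealer opened cup 4, so this case is ruled out; weight (1/4)·0 = 0.
The weights sum to 3/4.
So P(the pea under cup 2 | the dealer opened cup 4) = (1/4) / (3/4) = 1/3.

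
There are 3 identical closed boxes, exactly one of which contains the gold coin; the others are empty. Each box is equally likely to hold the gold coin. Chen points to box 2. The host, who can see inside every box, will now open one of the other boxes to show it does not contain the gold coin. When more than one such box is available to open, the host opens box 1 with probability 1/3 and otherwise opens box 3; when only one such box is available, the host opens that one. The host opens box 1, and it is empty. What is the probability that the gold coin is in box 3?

3/4

Consider each possible location of the gold coin in turn.
If it is in box 1 (prior 1/3): the host opened box 1, so this case is ruled out; weight (1/3)·0 = 0.
If it is in box 2 (prior 1/3): box 1 is available, opened with probability 1/3; weight (1/3)·(1/3) = 1/9.
If it is in box 3 (prior 1/3): only box 1 is available, probability 1; weight (1/3)·1 = 1/3.
The weights sum to 4/9.
So P(the gold coin in box 3 | the host opened box 1) = (1/3) / (4/9) = 3/4.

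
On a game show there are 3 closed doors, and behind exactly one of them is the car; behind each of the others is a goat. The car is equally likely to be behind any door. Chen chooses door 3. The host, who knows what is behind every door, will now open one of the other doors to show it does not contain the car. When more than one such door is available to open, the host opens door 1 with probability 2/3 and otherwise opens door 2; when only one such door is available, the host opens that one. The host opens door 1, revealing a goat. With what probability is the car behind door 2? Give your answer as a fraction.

3/5

Apply Bayes' rule, conditioning on where the car actually is.
If it is behind door 1 (prior 1/3): the host opened door 1, so this case is ruled out; weight (1/3)·0 = 0.
If it is behind door 2 (prior 1/3): only door 1 is available, probability 1; weight (1/3)·1 = 1/3.
If it is behind door 3 (prior 1/3): door 1 is available, opened with probability 2/3; weight (1/3)·(2/3) = 2/9.
The weights sum to 5/9.
So P(the car behind door 2 | the host opened door 1) = (1/3) / (5/9) = 3/5.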